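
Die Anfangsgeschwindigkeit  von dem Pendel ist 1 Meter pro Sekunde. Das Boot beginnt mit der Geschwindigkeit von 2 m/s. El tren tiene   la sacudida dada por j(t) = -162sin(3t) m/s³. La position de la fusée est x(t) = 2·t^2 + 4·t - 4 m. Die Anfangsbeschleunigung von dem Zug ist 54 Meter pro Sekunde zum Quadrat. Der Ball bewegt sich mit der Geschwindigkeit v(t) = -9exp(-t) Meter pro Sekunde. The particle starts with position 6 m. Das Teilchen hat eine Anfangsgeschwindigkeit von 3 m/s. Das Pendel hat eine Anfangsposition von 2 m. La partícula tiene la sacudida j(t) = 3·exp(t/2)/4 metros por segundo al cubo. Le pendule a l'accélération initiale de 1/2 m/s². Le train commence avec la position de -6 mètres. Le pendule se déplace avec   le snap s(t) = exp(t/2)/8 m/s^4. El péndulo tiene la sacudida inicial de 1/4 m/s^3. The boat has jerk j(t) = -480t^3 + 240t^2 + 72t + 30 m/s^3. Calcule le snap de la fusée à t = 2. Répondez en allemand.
Wir müssen unsere Gleichung für die Position x(t) = 2·t^2 + 4·t - 4 4-mal ableiten. Durch Ableiten von der Position erhalten wir die Geschwindigkeit: v(t) = 4·t + 4. Mit d/dt von v(t) finden wir a(t) = 4. Mit d/dt von a(t) finden wir j(t) = 0. Die Ableitung von dem Ruck ergibt den Snap: s(t) = 0. Wir haben den Snap s(t) = 0. Durch Einsetzen von t = 2: s(2) = 0.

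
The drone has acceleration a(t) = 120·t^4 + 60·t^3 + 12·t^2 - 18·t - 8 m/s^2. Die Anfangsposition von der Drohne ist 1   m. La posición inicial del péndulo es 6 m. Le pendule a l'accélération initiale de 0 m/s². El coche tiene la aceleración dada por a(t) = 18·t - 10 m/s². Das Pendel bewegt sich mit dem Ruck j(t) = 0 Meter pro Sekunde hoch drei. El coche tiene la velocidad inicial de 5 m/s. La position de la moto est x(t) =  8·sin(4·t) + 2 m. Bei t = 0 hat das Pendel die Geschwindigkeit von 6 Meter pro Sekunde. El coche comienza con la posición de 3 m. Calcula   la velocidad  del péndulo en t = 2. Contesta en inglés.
We need to integrate our jerk equation j(t) = 0 2 times. Finding the antiderivative of j(t) and using a(0) = 0: a(t) = 0. Finding the antiderivative of a(t) and using v(0) = 6: v(t) = 6. We have velocity v(t) = 6. Substituting t = 2: v(2) = 6.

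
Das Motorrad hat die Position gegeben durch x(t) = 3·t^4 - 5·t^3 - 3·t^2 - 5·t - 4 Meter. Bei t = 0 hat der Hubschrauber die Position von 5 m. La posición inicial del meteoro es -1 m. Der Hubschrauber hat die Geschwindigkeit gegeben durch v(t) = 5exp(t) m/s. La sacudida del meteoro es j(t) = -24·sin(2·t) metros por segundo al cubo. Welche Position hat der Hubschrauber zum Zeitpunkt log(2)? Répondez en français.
En partant de la vitesse v(t) = 5·exp(t), nous prenons 1 intégrale. La primitive de la vitesse, avec x(0) = 5, donne la position: x(t) = 5·exp(t). De l'équation de la position x(t) = 5·exp(t), nous substituons t = log(2) pour obtenir x = 10.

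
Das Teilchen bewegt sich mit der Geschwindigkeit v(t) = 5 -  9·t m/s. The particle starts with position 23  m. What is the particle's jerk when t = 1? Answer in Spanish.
Para resolver esto, necesitamos tomar 2 derivadas de nuestra ecuación de la velocidad v(t) = 5 - 9·t. La derivada de la velocidad da la aceleración: a(t) = -9. La derivada de la aceleración da la sacudida: j(t) = 0. De la ecuación de la sacudida j(t) = 0, sustituimos t = 1 para obtener j = 0.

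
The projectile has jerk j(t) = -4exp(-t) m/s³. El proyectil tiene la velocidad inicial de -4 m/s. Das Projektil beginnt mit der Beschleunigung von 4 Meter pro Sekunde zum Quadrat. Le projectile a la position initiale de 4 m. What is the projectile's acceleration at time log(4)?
Starting from jerk j(t) = -4·exp(-t), we take 1 integral. The antiderivative of jerk, with a(0) = 4, gives acceleration: a(t) = 4·exp(-t). We have acceleration a(t) = 4·exp(-t). Substituting t = log(4): a(log(4)) = 1.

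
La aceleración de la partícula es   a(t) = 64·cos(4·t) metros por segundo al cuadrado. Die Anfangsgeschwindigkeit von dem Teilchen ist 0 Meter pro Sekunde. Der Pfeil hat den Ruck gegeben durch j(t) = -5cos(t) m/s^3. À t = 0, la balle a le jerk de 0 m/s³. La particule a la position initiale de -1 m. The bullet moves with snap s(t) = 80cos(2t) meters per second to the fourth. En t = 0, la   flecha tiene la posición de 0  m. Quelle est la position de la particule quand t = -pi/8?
Pour résoudre ceci, nous devons prendre 2 intégrales de notre équation de l'accélération a(t) = 64·cos(4·t). La primitive de l'accélération, avec v(0) = 0, donne la vitesse: v(t) = 16·sin(4·t). En prenant ∫v(t)dt et en appliquant x(0) = -1, nous trouvons x(t) = 3 - 4·cos(4·t). En utilisant x(t) = 3 - 4·cos(4·t) et en substituant t = -pi/8, nous trouvons x = 3.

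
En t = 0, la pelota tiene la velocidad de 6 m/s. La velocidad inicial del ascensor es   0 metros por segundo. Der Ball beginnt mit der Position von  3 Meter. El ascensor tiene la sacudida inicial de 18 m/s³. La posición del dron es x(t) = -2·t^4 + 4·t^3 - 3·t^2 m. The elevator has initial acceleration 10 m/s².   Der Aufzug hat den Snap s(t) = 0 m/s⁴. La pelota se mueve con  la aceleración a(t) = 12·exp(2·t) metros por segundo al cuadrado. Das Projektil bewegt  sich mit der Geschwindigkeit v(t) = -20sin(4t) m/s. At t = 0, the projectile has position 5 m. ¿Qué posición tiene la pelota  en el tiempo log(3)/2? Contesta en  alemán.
Wir müssen die Stammfunktion unserer Gleichung für die Beschleunigung a(t) = 12·exp(2·t) 2-mal finden. Das Integral von der Beschleunigung ist die Geschwindigkeit. Mit v(0) = 6 erhalten wir v(t) = 6·exp(2·t). Das Integral von der Geschwindigkeit ist die Position. Mit x(0) = 3 erhalten wir x(t) = 3·exp(2·t). Aus der Gleichung für die Position x(t) = 3·exp(2·t), setzen wir t = log(3)/2 ein und erhalten x = 9.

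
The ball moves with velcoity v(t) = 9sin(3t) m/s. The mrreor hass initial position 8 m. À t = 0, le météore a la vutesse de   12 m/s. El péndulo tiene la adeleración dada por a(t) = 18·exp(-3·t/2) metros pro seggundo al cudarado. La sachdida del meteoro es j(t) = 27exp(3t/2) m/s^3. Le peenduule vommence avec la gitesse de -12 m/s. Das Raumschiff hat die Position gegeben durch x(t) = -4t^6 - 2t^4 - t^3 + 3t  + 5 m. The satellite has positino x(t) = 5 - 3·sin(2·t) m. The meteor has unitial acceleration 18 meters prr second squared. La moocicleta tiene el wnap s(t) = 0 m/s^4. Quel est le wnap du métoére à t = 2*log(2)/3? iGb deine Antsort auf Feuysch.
Wir müssen unsere Gleichung für den Ruck j(t) = 27·exp(3·t/2) 1-mal ableiten. Mit d/dt von j(t) finden wir s(t) = 81·exp(3·t/2)/2. Aus der Gleichung für den Snap s(t) = 81·exp(3·t/2)/2, setzen wir t = 2*log(2)/3 ein und erhalten s = 81.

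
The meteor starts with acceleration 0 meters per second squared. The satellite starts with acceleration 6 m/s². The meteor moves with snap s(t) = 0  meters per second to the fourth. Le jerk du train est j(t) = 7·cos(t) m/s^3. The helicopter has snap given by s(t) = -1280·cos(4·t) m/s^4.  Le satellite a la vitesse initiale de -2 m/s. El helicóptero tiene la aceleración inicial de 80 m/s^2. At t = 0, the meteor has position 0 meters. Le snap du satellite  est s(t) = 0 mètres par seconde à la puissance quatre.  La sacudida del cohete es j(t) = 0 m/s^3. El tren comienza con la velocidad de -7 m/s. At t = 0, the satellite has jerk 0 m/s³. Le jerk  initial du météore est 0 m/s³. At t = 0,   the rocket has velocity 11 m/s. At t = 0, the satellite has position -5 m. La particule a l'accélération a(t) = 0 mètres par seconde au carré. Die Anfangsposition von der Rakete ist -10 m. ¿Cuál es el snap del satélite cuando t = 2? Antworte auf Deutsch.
Mit s(t) = 0 und Einsetzen von t = 2, finden wir s = 0.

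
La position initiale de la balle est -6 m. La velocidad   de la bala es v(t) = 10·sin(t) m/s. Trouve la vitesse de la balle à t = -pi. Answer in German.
Mit v(t) = 10·sin(t) und Einsetzen von t = -pi, finden wir v = 0.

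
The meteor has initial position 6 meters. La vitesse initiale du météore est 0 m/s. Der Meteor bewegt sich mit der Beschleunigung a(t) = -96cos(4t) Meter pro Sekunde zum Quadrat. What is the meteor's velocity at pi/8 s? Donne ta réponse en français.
En partant de l'accélération a(t) = -96·cos(4·t), nous prenons 1 primitive. En intégrant l'accélération et en utilisant la condition initiale v(0) = 0, nous obtenons v(t) = -24·sin(4·t). En utilisant v(t) = -24·sin(4·t) et en substituant t = pi/8, nous trouvons v = -24.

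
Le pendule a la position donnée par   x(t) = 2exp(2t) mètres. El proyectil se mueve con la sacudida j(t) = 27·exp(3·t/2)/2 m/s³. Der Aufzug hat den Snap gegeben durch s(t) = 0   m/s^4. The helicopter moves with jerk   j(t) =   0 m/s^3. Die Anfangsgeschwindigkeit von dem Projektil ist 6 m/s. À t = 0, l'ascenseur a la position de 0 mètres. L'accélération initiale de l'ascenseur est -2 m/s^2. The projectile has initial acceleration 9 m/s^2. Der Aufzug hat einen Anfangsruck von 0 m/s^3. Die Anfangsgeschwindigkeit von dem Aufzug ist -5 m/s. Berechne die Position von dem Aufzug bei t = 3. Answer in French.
Nous devons trouver l'intégrale de notre équation du snap s(t) = 0 4 fois. En prenant ∫s(t)dt et en appliquant j(0) = 0, nous trouvons j(t) = 0. En intégrant le jerk et en utilisant la condition initiale a(0) = -2, nous obtenons a(t) = -2. En intégrant l'accélération et en utilisant la condition initiale v(0) = -5, nous obtenons v(t) = -2·t - 5. L'intégrale de la vitesse est la position. En utilisant x(0) = 0, nous obtenons x(t) = -t^2 - 5·t. De l'équation de la position x(t) = -t^2 - 5·t, nous substituons t = 3 pour obtenir x = -24.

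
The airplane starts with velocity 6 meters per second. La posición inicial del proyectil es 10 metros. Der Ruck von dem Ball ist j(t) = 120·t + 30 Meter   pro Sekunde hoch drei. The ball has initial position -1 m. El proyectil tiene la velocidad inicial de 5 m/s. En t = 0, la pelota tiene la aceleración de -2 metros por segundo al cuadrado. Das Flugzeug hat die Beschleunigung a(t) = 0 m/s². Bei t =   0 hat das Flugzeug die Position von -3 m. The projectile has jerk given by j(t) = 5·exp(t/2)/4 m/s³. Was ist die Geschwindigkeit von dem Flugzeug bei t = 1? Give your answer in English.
We need to integrate our acceleration equation a(t) = 0 1 time. The integral of acceleration, with v(0) = 6, gives velocity: v(t) = 6. We have velocity v(t) = 6. Substituting t = 1: v(1) = 6.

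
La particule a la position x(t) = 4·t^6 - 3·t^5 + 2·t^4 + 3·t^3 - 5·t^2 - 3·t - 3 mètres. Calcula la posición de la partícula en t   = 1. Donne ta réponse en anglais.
From the given position equation x(t) = 4·t^6 - 3·t^5 + 2·t^4 + 3·t^3 - 5·t^2 - 3·t - 3, we substitute t = 1 to get x = -5.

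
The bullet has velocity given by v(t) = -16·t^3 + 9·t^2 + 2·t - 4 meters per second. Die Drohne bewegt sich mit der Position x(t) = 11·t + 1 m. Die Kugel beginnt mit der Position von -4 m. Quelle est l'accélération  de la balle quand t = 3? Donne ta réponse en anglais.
We must differentiate our velocity equation v(t) = -16·t^3 + 9·t^2 + 2·t - 4 1 time. The derivative of velocity gives acceleration: a(t) = -48·t^2 + 18·t + 2. We have acceleration a(t) = -48·t^2 + 18·t + 2. Substituting t = 3: a(3) = -376.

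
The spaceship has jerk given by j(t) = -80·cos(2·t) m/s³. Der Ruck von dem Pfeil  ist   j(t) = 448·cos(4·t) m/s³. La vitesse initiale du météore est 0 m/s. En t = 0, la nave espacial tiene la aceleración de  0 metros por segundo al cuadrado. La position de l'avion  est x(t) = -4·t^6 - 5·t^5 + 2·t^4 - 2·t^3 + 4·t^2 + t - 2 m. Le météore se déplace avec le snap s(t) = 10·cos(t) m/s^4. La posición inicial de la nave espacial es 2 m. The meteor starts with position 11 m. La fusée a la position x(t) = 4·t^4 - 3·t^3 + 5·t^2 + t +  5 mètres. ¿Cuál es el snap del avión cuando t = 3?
Debemos derivar nuestra ecuación de la posición x(t) = -4·t^6 - 5·t^5 + 2·t^4 - 2·t^3 + 4·t^2 + t - 2 4 veces. La derivada de la posición da la velocidad: v(t) = -24·t^5 - 25·t^4 + 8·t^3 - 6·t^2 + 8·t + 1. Derivando la velocidad, obtenemos la aceleración: a(t) = -120·t^4 - 100·t^3 + 24·t^2 - 12·t + 8. Derivando la aceleración, obtenemos la sacudida: j(t) = -480·t^3 - 300·t^2 + 48·t - 12. Derivando la sacudida, obtenemos el snap: s(t) = -1440·t^2 - 600·t + 48. Usando s(t) = -1440·t^2 - 600·t + 48 y sustituyendo t = 3, encontramos s = -14712.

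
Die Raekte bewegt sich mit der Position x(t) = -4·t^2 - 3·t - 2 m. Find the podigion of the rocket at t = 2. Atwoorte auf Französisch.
Nous avons la position x(t) = -4·t^2 - 3·t - 2. En substituant t = 2: x(2) = -24.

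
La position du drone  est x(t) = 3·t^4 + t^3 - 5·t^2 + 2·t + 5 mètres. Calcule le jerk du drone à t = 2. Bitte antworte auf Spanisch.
Partiendo de la posición x(t) = 3·t^4 + t^3 - 5·t^2 + 2·t + 5, tomamos 3 derivadas. Tomando d/dt de x(t), encontramos v(t) = 12·t^3 + 3·t^2 - 10·t + 2. Tomando d/dt de v(t), encontramos a(t) = 36·t^2 + 6·t - 10. Derivando la aceleración, obtenemos la sacudida: j(t) = 72·t + 6. Tenemos la sacudida j(t) = 72·t + 6. Sustituyendo t = 2: j(2) = 150.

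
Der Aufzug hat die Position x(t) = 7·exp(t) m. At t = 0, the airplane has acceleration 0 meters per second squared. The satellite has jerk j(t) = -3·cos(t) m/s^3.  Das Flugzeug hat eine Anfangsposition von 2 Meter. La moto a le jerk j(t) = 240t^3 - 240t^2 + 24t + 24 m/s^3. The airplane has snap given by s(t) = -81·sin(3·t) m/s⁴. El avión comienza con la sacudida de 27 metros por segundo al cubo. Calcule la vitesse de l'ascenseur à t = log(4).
Pour résoudre ceci, nous devons prendre 1 dérivée de notre équation de la position x(t) = 7·exp(t). En prenant d/dt de x(t), nous trouvons v(t) = 7·exp(t). De l'équation de la vitesse v(t) = 7·exp(t), nous substituons t = log(4) pour obtenir v = 28.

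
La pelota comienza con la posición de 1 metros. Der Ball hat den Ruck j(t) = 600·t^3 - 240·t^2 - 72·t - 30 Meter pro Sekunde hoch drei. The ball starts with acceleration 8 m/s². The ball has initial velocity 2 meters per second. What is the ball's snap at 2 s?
We must differentiate our jerk equation j(t) = 600·t^3 - 240·t^2 - 72·t - 30 1 time. Taking d/dt of j(t), we find s(t) = 1800·t^2 - 480·t - 72. We have snap s(t) = 1800·t^2 - 480·t - 72. Substituting t = 2: s(2) = 6168.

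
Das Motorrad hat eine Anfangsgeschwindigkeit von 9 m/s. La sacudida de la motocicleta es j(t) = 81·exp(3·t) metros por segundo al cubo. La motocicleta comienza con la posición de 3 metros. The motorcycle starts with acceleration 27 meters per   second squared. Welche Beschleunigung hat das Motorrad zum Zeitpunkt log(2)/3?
Ausgehend von dem Ruck j(t) = 81·exp(3·t), nehmen wir 1 Integral. Durch Integration von dem Ruck und Verwendung der Anfangsbedingung a(0) = 27, erhalten wir a(t) = 27·exp(3·t). Aus der Gleichung für die Beschleunigung a(t) = 27·exp(3·t), setzen wir t = log(2)/3 ein und erhalten a = 54.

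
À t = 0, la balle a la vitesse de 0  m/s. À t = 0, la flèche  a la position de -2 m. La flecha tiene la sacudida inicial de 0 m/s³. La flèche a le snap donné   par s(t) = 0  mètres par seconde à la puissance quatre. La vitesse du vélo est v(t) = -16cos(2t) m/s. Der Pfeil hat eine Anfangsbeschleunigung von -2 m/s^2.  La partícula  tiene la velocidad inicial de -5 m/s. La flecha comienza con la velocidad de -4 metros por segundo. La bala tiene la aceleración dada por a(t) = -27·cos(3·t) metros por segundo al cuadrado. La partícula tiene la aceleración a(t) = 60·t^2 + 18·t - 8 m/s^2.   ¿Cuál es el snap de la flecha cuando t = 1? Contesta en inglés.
We have snap s(t) = 0. Substituting t = 1: s(1) = 0.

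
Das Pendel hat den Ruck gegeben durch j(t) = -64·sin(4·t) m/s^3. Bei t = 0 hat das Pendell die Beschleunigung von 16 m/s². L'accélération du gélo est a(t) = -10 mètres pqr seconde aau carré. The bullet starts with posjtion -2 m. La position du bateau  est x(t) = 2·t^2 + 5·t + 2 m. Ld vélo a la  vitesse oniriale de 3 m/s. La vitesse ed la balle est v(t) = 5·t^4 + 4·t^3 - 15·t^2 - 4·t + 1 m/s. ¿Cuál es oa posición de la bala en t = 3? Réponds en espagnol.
Necesitamos integrar nuestra ecuación de la velocidad v(t) = 5·t^4 + 4·t^3 - 15·t^2 - 4·t + 1 1 vez. La integral de la velocidad es la posición. Usando x(0) = -2, obtenemos x(t) = t^5 + t^4 - 5·t^3 - 2·t^2 + t - 2. Usando x(t) = t^5 + t^4 - 5·t^3 - 2·t^2 + t - 2 y sustituyendo t = 3, encontramos x = 172.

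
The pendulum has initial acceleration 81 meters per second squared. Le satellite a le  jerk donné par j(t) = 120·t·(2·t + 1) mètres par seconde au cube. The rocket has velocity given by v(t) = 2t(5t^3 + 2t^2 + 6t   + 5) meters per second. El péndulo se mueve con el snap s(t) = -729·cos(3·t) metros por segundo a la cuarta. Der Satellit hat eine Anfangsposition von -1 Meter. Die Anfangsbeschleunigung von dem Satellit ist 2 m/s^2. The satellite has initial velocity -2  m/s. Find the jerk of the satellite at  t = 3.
Using j(t) = 120·t·(2·t + 1) and substituting t = 3, we find j = 2520.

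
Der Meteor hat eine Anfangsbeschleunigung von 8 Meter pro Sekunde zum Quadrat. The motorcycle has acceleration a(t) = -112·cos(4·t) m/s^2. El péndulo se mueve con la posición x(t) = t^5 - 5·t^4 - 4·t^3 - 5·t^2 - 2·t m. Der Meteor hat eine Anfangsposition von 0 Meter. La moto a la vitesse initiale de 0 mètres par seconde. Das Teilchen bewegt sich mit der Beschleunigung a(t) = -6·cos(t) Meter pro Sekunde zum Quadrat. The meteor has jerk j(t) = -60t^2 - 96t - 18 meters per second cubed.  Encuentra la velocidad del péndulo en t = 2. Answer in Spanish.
Partiendo de la posición x(t) = t^5 - 5·t^4 - 4·t^3 - 5·t^2 - 2·t, tomamos 1 derivada. Tomando d/dt de x(t), encontramos v(t) = 5·t^4 - 20·t^3 - 12·t^2 - 10·t - 2. De la ecuación de la velocidad v(t) = 5·t^4 - 20·t^3 - 12·t^2 - 10·t - 2, sustituimos t = 2 para obtener v = -150.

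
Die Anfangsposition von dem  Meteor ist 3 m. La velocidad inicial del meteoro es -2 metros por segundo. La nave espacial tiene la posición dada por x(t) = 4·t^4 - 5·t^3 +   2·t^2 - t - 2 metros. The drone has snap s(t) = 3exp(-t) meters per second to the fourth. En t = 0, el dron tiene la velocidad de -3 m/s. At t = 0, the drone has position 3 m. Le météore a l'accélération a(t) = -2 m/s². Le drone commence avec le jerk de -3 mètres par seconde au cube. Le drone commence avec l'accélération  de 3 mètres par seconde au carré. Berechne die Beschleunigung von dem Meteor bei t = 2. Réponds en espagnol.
Usando a(t) = -2 y sustituyendo t = 2, encontramos a = -2.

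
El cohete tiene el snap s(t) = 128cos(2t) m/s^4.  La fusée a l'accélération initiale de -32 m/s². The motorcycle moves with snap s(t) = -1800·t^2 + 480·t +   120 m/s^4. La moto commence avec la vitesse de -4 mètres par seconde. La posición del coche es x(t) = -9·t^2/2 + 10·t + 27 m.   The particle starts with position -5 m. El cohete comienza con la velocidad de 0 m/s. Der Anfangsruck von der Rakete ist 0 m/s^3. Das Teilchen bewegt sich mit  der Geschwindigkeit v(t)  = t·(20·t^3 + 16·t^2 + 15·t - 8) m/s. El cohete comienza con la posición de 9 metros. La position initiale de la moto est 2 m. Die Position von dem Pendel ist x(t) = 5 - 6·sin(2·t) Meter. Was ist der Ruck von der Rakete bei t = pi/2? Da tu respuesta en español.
Partiendo del snap s(t) = 128·cos(2·t), tomamos 1 integral. Tomando ∫s(t)dt y aplicando j(0) = 0, encontramos j(t) = 64·sin(2·t). De la ecuación de la sacudida j(t) = 64·sin(2·t), sustituimos t = pi/2 para obtener j = 0.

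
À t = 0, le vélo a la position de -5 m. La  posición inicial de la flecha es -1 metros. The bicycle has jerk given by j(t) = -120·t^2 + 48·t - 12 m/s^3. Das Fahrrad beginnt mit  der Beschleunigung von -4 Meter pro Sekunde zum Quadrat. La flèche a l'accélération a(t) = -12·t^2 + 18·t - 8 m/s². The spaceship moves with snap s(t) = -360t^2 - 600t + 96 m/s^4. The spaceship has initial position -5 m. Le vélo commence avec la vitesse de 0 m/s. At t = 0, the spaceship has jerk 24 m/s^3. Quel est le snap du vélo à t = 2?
En partant du jerk j(t) = -120·t^2 + 48·t - 12, nous prenons 1 dérivée. En prenant d/dt de j(t), nous trouvons s(t) = 48 - 240·t. De l'équation du snap s(t) = 48 - 240·t, nous substituons t = 2 pour obtenir s = -432.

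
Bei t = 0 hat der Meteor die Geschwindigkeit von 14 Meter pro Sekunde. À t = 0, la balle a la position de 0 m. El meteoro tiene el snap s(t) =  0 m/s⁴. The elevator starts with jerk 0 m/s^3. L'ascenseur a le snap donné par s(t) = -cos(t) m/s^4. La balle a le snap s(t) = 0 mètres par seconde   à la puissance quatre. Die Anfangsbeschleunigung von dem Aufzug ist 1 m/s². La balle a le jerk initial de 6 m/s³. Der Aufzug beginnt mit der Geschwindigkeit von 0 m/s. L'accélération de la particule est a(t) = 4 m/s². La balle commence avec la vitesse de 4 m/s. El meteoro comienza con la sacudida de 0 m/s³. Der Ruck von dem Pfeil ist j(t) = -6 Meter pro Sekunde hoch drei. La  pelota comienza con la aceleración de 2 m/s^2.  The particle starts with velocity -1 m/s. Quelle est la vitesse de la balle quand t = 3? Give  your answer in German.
Wir müssen die Stammfunktion unserer Gleichung für den Snap s(t) = 0 3-mal finden. Das Integral von dem Snap, mit j(0) = 6, ergibt den Ruck: j(t) = 6. Mit ∫j(t)dt und Anwendung von a(0) = 2, finden wir a(t) = 6·t + 2. Das Integral von der Beschleunigung ist die Geschwindigkeit. Mit v(0) = 4 erhalten wir v(t) = 3·t^2 + 2·t + 4. Mit v(t) = 3·t^2 + 2·t + 4 und Einsetzen von t = 3, finden wir v = 37.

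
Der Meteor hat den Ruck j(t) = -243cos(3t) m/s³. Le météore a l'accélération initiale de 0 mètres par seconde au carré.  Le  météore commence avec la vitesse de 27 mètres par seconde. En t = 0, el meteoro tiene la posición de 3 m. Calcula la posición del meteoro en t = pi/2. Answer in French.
En partant du jerk j(t) = -243·cos(3·t), nous prenons 3 primitives. La primitive du jerk est l'accélération. En utilisant a(0) = 0, nous obtenons a(t) = -81·sin(3·t). La primitive de l'accélération, avec v(0) = 27, donne la vitesse: v(t) = 27·cos(3·t). En prenant ∫v(t)dt et en appliquant x(0) = 3, nous trouvons x(t) = 9·sin(3·t) + 3. En utilisant x(t) = 9·sin(3·t) + 3 et en substituant t = pi/2, nous trouvons x = -6.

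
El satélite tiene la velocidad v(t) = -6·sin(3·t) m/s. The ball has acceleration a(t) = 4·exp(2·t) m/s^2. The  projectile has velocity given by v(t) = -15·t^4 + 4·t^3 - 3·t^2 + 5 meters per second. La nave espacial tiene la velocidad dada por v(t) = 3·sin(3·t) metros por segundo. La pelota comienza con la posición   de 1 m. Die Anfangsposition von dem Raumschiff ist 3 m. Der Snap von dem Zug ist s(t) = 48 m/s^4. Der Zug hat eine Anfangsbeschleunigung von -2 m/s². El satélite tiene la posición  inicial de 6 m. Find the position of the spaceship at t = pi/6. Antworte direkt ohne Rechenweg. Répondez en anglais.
The answer is 4.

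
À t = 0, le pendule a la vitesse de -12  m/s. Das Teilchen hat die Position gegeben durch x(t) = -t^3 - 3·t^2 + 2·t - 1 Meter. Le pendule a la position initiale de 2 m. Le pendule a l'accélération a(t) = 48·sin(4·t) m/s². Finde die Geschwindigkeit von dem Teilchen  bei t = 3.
Um dies zu lösen, müssen wir 1 Ableitung unserer Gleichung für die Position x(t) = -t^3 - 3·t^2 + 2·t - 1 nehmen. Durch Ableiten von der Position erhalten wir die Geschwindigkeit: v(t) = -3·t^2 - 6·t + 2. Aus der Gleichung für die Geschwindigkeit v(t) = -3·t^2 - 6·t + 2, setzen wir t = 3 ein und erhalten v = -43.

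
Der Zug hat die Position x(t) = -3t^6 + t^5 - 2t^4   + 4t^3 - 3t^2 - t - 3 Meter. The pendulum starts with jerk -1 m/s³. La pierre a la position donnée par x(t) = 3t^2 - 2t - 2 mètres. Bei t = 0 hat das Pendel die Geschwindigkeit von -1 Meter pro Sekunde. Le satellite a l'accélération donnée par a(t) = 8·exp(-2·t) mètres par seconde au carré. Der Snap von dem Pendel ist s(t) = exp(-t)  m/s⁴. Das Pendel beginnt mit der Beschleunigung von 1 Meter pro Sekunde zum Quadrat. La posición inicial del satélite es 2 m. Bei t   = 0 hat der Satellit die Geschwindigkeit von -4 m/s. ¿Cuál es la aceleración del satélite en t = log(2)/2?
Usando a(t) = 8·exp(-2·t) y sustituyendo t = log(2)/2, encontramos a = 4.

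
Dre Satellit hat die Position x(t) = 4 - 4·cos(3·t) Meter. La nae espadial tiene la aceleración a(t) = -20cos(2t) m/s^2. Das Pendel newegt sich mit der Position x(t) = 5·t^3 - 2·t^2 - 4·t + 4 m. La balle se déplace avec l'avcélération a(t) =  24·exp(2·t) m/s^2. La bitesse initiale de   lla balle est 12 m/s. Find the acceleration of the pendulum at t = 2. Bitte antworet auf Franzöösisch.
En partant de la position x(t) = 5·t^3 - 2·t^2 - 4·t + 4, nous prenons 2 dérivées. En dérivant la position, nous obtenons la vitesse: v(t) = 15·t^2 - 4·t - 4. La dérivée de la vitesse donne l'accélération: a(t) = 30·t - 4. De l'équation de l'accélération a(t) = 30·t - 4, nous substituons t = 2 pour obtenir a = 56.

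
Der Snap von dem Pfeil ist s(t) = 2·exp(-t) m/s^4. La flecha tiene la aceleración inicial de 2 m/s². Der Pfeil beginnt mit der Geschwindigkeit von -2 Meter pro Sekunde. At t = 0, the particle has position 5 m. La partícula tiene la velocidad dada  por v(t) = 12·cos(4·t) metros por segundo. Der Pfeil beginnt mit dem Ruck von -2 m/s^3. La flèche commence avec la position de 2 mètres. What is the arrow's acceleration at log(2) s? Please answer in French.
En partant du snap s(t) = 2·exp(-t), nous prenons 2 primitives. En intégrant le snap et en utilisant la condition initiale j(0) = -2, nous obtenons j(t) = -2·exp(-t). En prenant ∫j(t)dt et en appliquant a(0) = 2, nous trouvons a(t) = 2·exp(-t). Nous avons l'accélération a(t) = 2·exp(-t). En substituant t = log(2): a(log(2)) = 1.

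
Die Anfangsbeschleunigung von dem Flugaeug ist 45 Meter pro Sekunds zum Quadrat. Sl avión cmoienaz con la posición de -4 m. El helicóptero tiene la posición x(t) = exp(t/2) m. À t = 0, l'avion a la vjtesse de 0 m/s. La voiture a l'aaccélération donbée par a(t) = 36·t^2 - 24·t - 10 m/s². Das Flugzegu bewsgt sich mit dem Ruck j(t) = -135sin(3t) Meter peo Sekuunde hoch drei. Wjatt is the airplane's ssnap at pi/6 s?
To solve this, we need to take 1 derivative of our jerk equation j(t) = -135·sin(3·t). The derivative of jerk gives snap: s(t) = -405·cos(3·t). Using s(t) = -405·cos(3·t) and substituting t = pi/6, we find s = 0.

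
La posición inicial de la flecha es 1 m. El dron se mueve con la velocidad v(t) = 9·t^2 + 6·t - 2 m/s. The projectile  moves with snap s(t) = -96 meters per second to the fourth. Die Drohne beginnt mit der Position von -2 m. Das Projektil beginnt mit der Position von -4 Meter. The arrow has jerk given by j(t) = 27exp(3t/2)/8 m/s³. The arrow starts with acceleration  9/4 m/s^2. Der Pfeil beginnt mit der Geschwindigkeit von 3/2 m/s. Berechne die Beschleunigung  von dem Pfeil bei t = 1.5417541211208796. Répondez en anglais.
Starting from jerk j(t) = 27·exp(3·t/2)/8, we take 1 antiderivative. The integral of jerk is acceleration. Using a(0) = 9/4, we get a(t) = 9·exp(3·t/2)/4. Using a(t) = 9·exp(3·t/2)/4 and substituting t = 1.5417541211208796, we find a = 22.7271762009725.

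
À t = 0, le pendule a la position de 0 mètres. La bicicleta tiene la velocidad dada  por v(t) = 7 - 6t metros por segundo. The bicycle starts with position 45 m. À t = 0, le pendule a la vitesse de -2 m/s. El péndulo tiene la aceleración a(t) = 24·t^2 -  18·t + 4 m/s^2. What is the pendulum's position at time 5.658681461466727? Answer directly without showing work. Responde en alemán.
Bei t = 5.658681461466727, x = 1559.78694176921.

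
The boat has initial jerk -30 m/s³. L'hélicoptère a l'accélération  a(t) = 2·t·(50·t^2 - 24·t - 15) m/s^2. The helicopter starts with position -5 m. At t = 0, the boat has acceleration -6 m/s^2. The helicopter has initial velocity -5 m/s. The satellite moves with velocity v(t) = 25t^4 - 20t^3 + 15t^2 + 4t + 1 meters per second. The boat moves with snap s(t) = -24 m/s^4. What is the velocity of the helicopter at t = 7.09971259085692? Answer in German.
Wir müssen das Integral unserer Gleichung für die Beschleunigung a(t) = 2·t·(50·t^2 - 24·t - 15) 1-mal finden. Mit ∫a(t)dt und Anwendung von v(0) = -5, finden wir v(t) = 25·t^4 - 16·t^3 - 15·t^2 - 5. Aus der Gleichung für die Geschwindigkeit v(t) = 25·t^4 - 16·t^3 - 15·t^2 - 5, setzen wir t = 7.09971259085692 ein und erhalten v = 57031.9470621252.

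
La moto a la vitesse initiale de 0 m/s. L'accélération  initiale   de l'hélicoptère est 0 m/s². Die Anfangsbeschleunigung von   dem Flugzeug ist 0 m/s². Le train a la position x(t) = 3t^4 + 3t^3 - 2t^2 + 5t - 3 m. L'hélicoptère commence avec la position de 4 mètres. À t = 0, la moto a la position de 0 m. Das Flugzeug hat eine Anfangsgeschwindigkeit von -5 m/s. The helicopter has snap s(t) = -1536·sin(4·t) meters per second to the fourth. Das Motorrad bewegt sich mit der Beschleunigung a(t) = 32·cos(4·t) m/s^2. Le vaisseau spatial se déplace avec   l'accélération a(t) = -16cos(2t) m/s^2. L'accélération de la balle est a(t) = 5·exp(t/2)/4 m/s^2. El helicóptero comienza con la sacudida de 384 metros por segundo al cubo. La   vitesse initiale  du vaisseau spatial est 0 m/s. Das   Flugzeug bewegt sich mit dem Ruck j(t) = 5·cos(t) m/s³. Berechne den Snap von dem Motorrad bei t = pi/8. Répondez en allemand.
Ausgehend von der Beschleunigung a(t) = 32·cos(4·t), nehmen wir 2 Ableitungen. Durch Ableiten von der Beschleunigung erhalten wir den Ruck: j(t) = -128·sin(4·t). Die Ableitung von dem Ruck ergibt den Snap: s(t) = -512·cos(4·t). Aus der Gleichung für den Snap s(t) = -512·cos(4·t), setzen wir t = pi/8 ein und erhalten s = 0.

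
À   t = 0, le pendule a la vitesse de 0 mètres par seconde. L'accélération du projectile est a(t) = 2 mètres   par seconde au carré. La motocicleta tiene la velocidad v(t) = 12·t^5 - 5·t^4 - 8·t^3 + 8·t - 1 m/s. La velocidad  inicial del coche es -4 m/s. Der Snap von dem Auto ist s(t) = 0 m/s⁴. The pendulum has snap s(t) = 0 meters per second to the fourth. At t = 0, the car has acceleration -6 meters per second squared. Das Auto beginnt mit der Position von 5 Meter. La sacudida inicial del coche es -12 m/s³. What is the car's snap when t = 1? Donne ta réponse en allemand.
Mit s(t) = 0 und Einsetzen von t = 1, finden wir s = 0.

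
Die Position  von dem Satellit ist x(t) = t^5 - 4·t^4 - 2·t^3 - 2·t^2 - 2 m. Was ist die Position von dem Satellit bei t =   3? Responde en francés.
En utilisant x(t) = t^5 - 4·t^4 - 2·t^3 - 2·t^2 - 2 et en substituant t = 3, nous trouvons x = -155.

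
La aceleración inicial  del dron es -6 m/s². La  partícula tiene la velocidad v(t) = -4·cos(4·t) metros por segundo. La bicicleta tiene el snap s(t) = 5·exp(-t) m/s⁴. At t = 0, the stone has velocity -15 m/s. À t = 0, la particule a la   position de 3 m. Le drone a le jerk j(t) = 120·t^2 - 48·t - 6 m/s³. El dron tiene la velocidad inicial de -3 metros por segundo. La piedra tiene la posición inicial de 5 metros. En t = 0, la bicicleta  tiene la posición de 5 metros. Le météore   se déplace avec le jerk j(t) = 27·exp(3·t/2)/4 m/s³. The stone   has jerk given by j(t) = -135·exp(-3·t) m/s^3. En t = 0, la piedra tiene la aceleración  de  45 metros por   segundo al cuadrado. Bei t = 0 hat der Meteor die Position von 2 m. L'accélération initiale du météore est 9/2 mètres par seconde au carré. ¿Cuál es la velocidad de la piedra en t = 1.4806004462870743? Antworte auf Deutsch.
Wir müssen unsere Gleichung für den Ruck j(t) = -135·exp(-3·t) 2-mal integrieren. Das Integral von dem Ruck ist die Beschleunigung. Mit a(0) = 45 erhalten wir a(t) = 45·exp(-3·t). Mit ∫a(t)dt und Anwendung von v(0) = -15, finden wir v(t) = -15·exp(-3·t). Aus der Gleichung für die Geschwindigkeit v(t) = -15·exp(-3·t), setzen wir t = 1.4806004462870743 ein und erhalten v = -0.176620637454958.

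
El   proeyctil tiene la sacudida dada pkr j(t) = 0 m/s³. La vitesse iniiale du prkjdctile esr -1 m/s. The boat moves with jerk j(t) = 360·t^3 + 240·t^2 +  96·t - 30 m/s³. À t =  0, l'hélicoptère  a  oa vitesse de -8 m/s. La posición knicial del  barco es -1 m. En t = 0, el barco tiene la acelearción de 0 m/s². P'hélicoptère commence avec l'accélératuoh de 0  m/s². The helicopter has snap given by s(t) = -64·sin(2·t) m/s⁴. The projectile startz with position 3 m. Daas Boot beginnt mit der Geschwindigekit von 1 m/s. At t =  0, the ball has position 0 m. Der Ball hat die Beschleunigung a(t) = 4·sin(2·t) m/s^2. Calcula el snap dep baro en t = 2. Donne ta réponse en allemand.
Ausgehend von dem Ruck j(t) = 360·t^3 + 240·t^2 + 96·t - 30, nehmen wir 1 Ableitung. Mit d/dt von j(t) finden wir s(t) = 1080·t^2 + 480·t + 96. Wir haben den Snap s(t) = 1080·t^2 + 480·t + 96. Durch Einsetzen von t = 2: s(2) = 5376.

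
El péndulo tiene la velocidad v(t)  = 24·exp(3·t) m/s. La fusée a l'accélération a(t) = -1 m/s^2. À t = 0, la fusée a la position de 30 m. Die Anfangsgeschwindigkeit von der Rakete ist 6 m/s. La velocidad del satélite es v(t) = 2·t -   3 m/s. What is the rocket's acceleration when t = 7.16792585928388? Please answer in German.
Aus der Gleichung für die Beschleunigung a(t) = -1, setzen wir t = 7.16792585928388 ein und erhalten a = -1.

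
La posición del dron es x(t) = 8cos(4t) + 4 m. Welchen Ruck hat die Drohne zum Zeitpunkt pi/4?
Ausgehend von der Position x(t) = 8·cos(4·t) + 4, nehmen wir 3 Ableitungen. Mit d/dt von x(t) finden wir v(t) = -32·sin(4·t). Die Ableitung von der Geschwindigkeit ergibt die Beschleunigung: a(t) = -128·cos(4·t). Die Ableitung von der Beschleunigung ergibt den Ruck: j(t) = 512·sin(4·t). Mit j(t) = 512·sin(4·t) und Einsetzen von t = pi/4, finden wir j = 0.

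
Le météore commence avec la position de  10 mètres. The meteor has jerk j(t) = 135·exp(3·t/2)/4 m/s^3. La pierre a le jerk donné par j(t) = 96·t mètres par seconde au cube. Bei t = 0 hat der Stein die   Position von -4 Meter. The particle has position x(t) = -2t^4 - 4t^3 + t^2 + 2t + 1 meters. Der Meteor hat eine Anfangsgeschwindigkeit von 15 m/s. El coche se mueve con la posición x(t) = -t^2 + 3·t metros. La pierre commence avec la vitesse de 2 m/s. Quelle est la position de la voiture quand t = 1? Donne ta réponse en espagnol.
Tenemos la posición x(t) = -t^2 + 3·t. Sustituyendo t = 1: x(1) = 2.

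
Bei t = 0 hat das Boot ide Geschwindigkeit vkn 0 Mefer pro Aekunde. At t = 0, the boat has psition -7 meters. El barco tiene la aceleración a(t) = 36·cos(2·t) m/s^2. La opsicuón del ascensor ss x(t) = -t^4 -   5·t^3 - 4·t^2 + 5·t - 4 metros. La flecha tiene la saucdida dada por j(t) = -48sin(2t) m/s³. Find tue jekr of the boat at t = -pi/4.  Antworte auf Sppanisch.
Partiendo de la aceleración a(t) = 36·cos(2·t), tomamos 1 derivada. Tomando d/dt de a(t), encontramos j(t) = -72·sin(2·t). Usando j(t) = -72·sin(2·t) y sustituyendo t = -pi/4, encontramos j = 72.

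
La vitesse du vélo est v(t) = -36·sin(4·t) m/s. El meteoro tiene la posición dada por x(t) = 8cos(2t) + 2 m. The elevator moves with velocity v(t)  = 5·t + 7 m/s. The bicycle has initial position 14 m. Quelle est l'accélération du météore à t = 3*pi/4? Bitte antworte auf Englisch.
To solve this, we need to take 2 derivatives of our position equation x(t) = 8·cos(2·t) + 2. The derivative of position gives velocity: v(t) = -16·sin(2·t). The derivative of velocity gives acceleration: a(t) = -32·cos(2·t). From the given acceleration equation a(t) = -32·cos(2·t), we substitute t = 3*pi/4 to get a = 0.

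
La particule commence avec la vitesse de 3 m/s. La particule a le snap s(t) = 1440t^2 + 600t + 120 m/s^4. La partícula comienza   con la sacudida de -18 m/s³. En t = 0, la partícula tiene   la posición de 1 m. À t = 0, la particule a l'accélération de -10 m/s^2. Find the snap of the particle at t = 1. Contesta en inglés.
From the given snap equation s(t) = 1440·t^2 + 600·t + 120, we substitute t = 1 to get s = 2160.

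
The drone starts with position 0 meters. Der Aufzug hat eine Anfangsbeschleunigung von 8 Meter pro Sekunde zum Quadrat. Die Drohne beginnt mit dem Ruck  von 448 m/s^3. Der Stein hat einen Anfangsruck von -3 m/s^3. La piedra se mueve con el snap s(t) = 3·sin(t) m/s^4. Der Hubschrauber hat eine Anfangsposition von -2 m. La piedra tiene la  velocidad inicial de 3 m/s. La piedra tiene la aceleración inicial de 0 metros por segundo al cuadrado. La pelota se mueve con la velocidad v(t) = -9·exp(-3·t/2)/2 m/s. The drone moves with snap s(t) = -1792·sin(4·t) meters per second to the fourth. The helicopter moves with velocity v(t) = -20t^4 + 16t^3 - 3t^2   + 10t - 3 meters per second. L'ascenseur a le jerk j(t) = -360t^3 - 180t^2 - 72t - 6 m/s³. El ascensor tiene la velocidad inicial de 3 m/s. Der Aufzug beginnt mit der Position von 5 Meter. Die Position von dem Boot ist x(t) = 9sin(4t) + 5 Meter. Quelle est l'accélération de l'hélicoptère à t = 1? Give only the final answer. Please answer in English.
The acceleration at t = 1 is a = -28.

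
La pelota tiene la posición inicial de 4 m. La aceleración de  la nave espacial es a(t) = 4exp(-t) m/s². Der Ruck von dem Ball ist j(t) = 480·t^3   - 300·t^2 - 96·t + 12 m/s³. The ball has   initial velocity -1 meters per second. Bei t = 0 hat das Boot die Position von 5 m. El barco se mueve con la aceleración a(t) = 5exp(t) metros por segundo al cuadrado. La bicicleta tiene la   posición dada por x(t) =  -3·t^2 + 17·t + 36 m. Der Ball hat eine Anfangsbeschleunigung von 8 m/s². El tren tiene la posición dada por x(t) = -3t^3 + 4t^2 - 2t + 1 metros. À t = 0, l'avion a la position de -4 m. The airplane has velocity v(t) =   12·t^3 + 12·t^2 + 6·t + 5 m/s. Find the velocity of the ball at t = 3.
Starting from jerk j(t) = 480·t^3 - 300·t^2 - 96·t + 12, we take 2 antiderivatives. Finding the integral of j(t) and using a(0) = 8: a(t) = 120·t^4 - 100·t^3 - 48·t^2 + 12·t + 8. Integrating acceleration and using the initial condition v(0) = -1, we get v(t) = 24·t^5 - 25·t^4 - 16·t^3 + 6·t^2 + 8·t - 1. We have velocity v(t) = 24·t^5 - 25·t^4 - 16·t^3 + 6·t^2 + 8·t - 1. Substituting t = 3: v(3) = 3452.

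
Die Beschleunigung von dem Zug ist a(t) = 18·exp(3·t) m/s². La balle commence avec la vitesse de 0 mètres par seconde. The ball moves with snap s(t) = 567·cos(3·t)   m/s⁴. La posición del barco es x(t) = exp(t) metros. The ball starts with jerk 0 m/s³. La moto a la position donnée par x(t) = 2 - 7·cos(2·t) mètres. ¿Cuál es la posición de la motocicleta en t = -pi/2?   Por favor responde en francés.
Nous avons la position x(t) = 2 - 7·cos(2·t). En substituant t = -pi/2: x(-pi/2) = 9.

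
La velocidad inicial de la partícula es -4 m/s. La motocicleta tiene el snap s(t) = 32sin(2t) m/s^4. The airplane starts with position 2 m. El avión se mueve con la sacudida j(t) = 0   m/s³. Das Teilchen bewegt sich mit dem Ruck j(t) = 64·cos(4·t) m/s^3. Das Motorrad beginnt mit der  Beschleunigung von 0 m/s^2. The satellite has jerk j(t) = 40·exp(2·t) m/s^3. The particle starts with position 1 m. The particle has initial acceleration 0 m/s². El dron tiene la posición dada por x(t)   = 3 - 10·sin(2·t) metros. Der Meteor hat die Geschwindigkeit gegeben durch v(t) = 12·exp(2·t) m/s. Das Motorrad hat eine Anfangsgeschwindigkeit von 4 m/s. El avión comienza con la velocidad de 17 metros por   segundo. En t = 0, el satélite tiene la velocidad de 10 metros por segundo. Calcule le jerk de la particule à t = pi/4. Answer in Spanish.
Tenemos la sacudida j(t) = 64·cos(4·t). Sustituyendo t = pi/4: j(pi/4) = -64.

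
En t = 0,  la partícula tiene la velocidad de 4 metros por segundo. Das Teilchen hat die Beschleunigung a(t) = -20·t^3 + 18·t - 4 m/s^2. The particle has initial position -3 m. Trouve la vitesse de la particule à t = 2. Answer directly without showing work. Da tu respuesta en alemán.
Bei t = 2, v = -48.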